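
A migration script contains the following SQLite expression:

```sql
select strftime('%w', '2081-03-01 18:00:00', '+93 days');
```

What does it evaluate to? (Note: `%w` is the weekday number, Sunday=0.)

First apply '+93 days': 2081-03-01 18:00:00 → 2081-06-02 18:00:00.
2081-06-02 is a Monday; with Sunday=0 that is 1.

1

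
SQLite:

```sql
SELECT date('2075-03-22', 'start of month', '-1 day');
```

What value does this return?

`start of month` rewinds 2075-03-22 to 2075-03-01.
Going back 1 day from 2075-03-01 reaches 2075-02-28 (last day of February, 28 days).

2075-02-28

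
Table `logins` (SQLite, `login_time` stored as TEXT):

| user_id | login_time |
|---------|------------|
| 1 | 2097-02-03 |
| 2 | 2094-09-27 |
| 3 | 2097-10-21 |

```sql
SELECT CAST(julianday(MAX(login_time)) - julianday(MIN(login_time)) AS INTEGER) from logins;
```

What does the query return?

MIN = 2094-09-27, MAX = 2097-10-21.
3 days remain in September 2094 after the 27th (30 − 27).
Full months from October 2094 through September 2097 contribute their day counts.
Then 21 days into October 2097.
Total: 3 + 31 + 30 + 31 + 31 + 28 + 31 + 30 + 31 + 30 + 31 + 31 + 30 + 31 + 30 + 31 + 31 + 29 + 31 + 30 + 31 + 30 + 31 + 31 + 30 + 31 + 30 + 31 + 31 + 28 + 31 + 30 + 31 + 30 + 31 + 31 + 30 + 21 = 1120.

1120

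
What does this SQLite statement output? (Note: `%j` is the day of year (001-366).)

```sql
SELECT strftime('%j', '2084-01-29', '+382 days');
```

First apply '+382 days': 2084-01-29 → 2085-02-14.
Day-of-year for 2085-02-14: days since 2085-01-01 inclusive = 45, zero-padded to 045.

045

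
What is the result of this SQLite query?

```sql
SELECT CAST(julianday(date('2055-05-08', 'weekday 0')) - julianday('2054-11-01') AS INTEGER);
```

`weekday 0` advances to the next Sunday; 2055-05-08 is a Saturday, so it moves forward to 2055-05-09.
29 days remain in November 2054 after the 1st (30 − 1).
December 2054: 31 days.
January 2055: 31 days.
February 2055: 28 days.
March 2055: 31 days.
April 2055: 30 days.
Then 9 days into May 2055.
Total: 29 + 31 + 31 + 28 + 31 + 30 + 9 = 189.

189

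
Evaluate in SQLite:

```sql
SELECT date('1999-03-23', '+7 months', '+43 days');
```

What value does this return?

1999-12-05

Adding +7 months to 1999-03-23 gives 1999-10-23.
Applying '+43 days' to 1999-10-23: counting 43 days forward gives 1999-12-05.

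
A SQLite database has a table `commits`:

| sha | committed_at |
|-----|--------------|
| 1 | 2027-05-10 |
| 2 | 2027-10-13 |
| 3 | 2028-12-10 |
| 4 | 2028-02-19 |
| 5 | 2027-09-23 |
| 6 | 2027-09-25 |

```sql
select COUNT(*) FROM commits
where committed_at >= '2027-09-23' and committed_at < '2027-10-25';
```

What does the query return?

Rows in [2027-09-23, 2027-10-25): 2027-10-13, 2027-09-23, 2027-09-25 → 3 rows.

3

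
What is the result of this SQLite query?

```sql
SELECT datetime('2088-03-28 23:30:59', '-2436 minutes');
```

2088-03-27 06:54:59

2436 minutes = 40h 36m; -2436 minutes from 2088-03-28 23:30:59 is 2088-03-27 06:54:59 (crosses midnight).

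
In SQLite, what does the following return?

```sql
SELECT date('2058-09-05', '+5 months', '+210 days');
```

2059-09-03

Adding +5 months to 2058-09-05 gives 2059-02-05.
Applying '+210 days' to 2059-02-05: counting 210 days forward gives 2059-09-03.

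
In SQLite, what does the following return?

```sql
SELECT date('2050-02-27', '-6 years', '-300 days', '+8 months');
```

2044-01-03

Adding -6 years to 2050-02-27 gives 2044-02-27.
Applying '-300 days' to 2044-02-27: counting 300 days back gives 2043-05-03.
Adding +8 months to 2043-05-03 gives 2044-01-03.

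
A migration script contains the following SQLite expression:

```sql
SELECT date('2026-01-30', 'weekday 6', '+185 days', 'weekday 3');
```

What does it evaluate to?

2026-08-05

`weekday 6` advances to the next Saturday; 2026-01-30 is a Friday, so it moves forward to 2026-01-31.
Applying '+185 days' to 2026-01-31: counting 185 days forward gives 2026-08-04.
`weekday 3` advances to the next Wednesday; 2026-08-04 is a Tuesday, so it moves forward to 2026-08-05.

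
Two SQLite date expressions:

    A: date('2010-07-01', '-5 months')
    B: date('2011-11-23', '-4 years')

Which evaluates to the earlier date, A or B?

B

A = 2010-02-01.
B = 2007-11-23.
B is earlier.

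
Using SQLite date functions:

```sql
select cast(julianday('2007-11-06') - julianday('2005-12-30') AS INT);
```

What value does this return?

1 day remains in December 2005 after the 30th (31 − 30).
Full months from January 2006 through October 2007 contribute their day counts.
Then 6 days into November 2007.
Total: 1 + 31 + 28 + 31 + 30 + 31 + 30 + 31 + 31 + 30 + 31 + 30 + 31 + 31 + 28 + 31 + 30 + 31 + 30 + 31 + 31 + 30 + 31 + 6 = 676.

676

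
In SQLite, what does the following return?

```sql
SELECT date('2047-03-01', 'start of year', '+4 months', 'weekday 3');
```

`start of year` rewinds 2047-03-01 to 2047-01-01.
Adding +4 months to 2047-01-01 gives 2047-05-01.
`weekday 3` advances to the next Wednesday; 2047-05-01 is already a Wednesday, so it stays at 2047-05-01.

2047-05-01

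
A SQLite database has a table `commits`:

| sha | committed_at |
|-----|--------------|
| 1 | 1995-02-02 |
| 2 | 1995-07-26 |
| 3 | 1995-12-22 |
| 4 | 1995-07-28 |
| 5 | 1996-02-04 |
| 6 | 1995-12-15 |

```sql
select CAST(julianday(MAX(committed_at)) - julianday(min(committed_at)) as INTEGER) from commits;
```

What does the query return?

367

MIN = 1995-02-02, MAX = 1996-02-04.
26 days remain in February 1995 after the 2nd (28 − 2).
Full months from March 1995 through January 1996 contribute their day counts.
Then 4 days into February 1996.
Total: 26 + 31 + 30 + 31 + 30 + 31 + 31 + 30 + 31 + 30 + 31 + 31 + 4 = 367.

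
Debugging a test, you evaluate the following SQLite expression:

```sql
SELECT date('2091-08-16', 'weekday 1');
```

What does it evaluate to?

2091-08-20

`weekday 1` advances to the next Monday; 2091-08-16 is a Thursday, so it moves forward to 2091-08-20.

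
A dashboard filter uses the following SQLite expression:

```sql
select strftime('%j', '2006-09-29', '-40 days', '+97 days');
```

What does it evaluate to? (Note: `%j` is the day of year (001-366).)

329

First apply '-40 days', '+97 days': 2006-09-29 → 2006-11-25.
Day-of-year for 2006-11-25: days since 2006-01-01 inclusive = 329, zero-padded to 329.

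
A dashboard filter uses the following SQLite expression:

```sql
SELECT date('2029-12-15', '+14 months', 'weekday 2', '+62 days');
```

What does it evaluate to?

Adding +14 months to 2029-12-15 gives 2031-02-15.
`weekday 2` advances to the next Tuesday; 2031-02-15 is a Saturday, so it moves forward to 2031-02-18.
Applying '+62 days' to 2031-02-18: counting 62 days forward gives 2031-04-21.

2031-04-21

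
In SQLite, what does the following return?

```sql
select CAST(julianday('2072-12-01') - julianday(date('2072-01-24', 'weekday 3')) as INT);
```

309

`weekday 3` advances to the next Wednesday; 2072-01-24 is a Sunday, so it moves forward to 2072-01-27.
4 days remain in January 2072 after the 27th (31 − 27).
Full months from February 2072 through November 2072 contribute their day counts.
Then 1 day into December 2072.
Total: 4 + 29 + 31 + 30 + 31 + 30 + 31 + 31 + 30 + 31 + 30 + 1 = 309.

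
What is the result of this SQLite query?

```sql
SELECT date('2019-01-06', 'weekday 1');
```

`weekday 1` advances to the next Monday; 2019-01-06 is a Sunday, so it moves forward to 2019-01-07.

2019-01-07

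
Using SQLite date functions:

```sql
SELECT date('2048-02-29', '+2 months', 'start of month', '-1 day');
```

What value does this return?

Adding +2 months to 2048-02-29 gives 2048-04-29.
`start of month` rewinds 2048-04-29 to 2048-04-01.
Going back 1 day from 2048-04-01 reaches 2048-03-31 (last day of March, 31 days).

2048-03-31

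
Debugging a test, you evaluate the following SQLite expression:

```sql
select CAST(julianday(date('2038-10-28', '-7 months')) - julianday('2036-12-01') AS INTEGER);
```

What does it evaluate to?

Adding -7 months to 2038-10-28 gives 2038-03-28.
30 days remain in December 2036 after the 1st (31 − 1).
Full months from January 2037 through February 2038 contribute their day counts.
Then 28 days into March 2038.
Total: 30 + 31 + 28 + 31 + 30 + 31 + 30 + 31 + 31 + 30 + 31 + 30 + 31 + 31 + 28 + 28 = 482.

482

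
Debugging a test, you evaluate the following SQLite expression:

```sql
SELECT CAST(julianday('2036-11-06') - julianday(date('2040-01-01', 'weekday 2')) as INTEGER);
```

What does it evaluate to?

-1153

`weekday 2` advances to the next Tuesday; 2040-01-01 is a Sunday, so it moves forward to 2040-01-03.
24 days remain in November 2036 after the 6th (30 − 6).
Full months from December 2036 through December 2039 contribute their day counts.
Then 3 days into January 2040.
Total: 24 + 31 + 31 + 28 + 31 + 30 + 31 + 30 + 31 + 31 + 30 + 31 + 30 + 31 + 31 + 28 + 31 + 30 + 31 + 30 + 31 + 31 + 30 + 31 + 30 + 31 + 31 + 28 + 31 + 30 + 31 + 30 + 31 + 31 + 30 + 31 + 30 + 31 + 3 = 1153.
The subtraction is earlier − later, so the result is −1153 → -1153.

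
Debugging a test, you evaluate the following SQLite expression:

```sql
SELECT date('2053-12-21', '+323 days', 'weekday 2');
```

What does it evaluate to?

2054-11-10

Applying '+323 days' to 2053-12-21: counting 323 days forward gives 2054-11-09.
`weekday 2` advances to the next Tuesday; 2054-11-09 is a Monday, so it moves forward to 2054-11-10.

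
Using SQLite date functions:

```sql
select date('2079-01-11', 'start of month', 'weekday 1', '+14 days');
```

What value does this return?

`start of month` rewinds 2079-01-11 to 2079-01-01.
`weekday 1` advances to the next Monday; 2079-01-01 is a Sunday, so it moves forward to 2079-01-02.
Advancing 14 more days within January lands on 2079-01-16.

2079-01-16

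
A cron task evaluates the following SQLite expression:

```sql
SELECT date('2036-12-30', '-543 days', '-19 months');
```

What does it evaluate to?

Applying '-543 days' to 2036-12-30: counting 543 days back gives 2035-07-06.
Adding -19 months to 2035-07-06 gives 2033-12-06.

2033-12-06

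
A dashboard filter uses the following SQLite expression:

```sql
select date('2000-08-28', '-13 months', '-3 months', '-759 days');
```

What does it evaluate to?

1997-03-30

Adding -13 months to 2000-08-28 gives 1999-07-28.
Adding -3 months to 1999-07-28 gives 1999-04-28.
Applying '-759 days' to 1999-04-28: counting 759 days back gives 1997-03-30.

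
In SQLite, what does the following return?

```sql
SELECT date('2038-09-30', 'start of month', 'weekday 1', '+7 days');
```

`start of month` rewinds 2038-09-30 to 2038-09-01.
`weekday 1` advances to the next Monday; 2038-09-01 is a Wednesday, so it moves forward to 2038-09-06.
Advancing 7 more days within September lands on 2038-09-13.

2038-09-13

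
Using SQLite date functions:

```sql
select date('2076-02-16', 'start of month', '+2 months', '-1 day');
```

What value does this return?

`start of month` rewinds 2076-02-16 to 2076-02-01.
Adding +2 months to 2076-02-01 gives 2076-04-01.
Going back 1 day from 2076-04-01 reaches 2076-03-31 (last day of March, 31 days).

2076-03-31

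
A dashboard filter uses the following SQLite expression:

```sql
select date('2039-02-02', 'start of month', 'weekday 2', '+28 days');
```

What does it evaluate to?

`start of month` rewinds 2039-02-02 to 2039-02-01.
`weekday 2` advances to the next Tuesday; 2039-02-01 is already a Tuesday, so it stays at 2039-02-01.
February 2039 has 28 days; 27 remain after the 1st, so 28 days reach 2039-03-01.

2039-03-01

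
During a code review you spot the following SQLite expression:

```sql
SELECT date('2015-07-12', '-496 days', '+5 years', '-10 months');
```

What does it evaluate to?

2018-05-03

Applying '-496 days' to 2015-07-12: counting 496 days back gives 2014-03-03.
Adding +5 years to 2014-03-03 gives 2019-03-03.
Adding -10 months to 2019-03-03 gives 2018-05-03.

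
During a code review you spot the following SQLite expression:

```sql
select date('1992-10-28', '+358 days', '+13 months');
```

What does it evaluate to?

1994-11-21

Applying '+358 days' to 1992-10-28: counting 358 days forward gives 1993-10-21.
Adding +13 months to 1993-10-21 gives 1994-11-21.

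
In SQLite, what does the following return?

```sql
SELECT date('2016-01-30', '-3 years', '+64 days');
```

2013-04-04

Adding -3 years to 2016-01-30 gives 2013-01-30.
Applying '+64 days' to 2013-01-30: counting 64 days forward gives 2013-04-04.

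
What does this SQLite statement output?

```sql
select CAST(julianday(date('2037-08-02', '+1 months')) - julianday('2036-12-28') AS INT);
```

Adding +1 month to 2037-08-02 gives 2037-09-02.
3 days remain in December 2036 after the 28th (31 − 28).
Full months from January 2037 through August 2037 contribute their day counts.
Then 2 days into September 2037.
Total: 3 + 31 + 28 + 31 + 30 + 31 + 30 + 31 + 31 + 2 = 248.

248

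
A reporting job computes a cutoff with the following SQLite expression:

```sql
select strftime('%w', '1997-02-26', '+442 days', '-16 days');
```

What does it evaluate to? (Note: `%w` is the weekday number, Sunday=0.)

2

First apply '+442 days', '-16 days': 1997-02-26 → 1998-04-28.
1998-04-28 is a Tuesday; with Sunday=0 that is 2.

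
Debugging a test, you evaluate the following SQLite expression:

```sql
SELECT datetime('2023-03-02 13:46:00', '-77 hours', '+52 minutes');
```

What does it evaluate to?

-77 hours from 2023-03-02 13:46:00 is 2023-02-27 08:46:00 (crosses midnight).
+52 minutes from 2023-02-27 08:46:00 is 2023-02-27 09:38:00.

2023-02-27 09:38:00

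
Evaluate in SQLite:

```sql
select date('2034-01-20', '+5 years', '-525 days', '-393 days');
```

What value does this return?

2036-07-16

Adding +5 years to 2034-01-20 gives 2039-01-20.
Applying '-525 days' to 2039-01-20: counting 525 days back gives 2037-08-13.
Applying '-393 days' to 2037-08-13: counting 393 days back gives 2036-07-16.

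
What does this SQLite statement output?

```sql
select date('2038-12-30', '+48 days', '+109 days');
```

Applying '+48 days' to 2038-12-30: counting 48 days forward gives 2039-02-16.
Applying '+109 days' to 2039-02-16: counting 109 days forward gives 2039-06-05.

2039-06-05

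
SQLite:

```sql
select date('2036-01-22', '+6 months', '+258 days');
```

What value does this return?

Adding +6 months to 2036-01-22 gives 2036-07-22.
Applying '+258 days' to 2036-07-22: counting 258 days forward gives 2037-04-06.

2037-04-06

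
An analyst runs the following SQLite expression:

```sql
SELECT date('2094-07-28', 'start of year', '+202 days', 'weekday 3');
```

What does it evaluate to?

2094-07-28

`start of year` rewinds 2094-07-28 to 2094-01-01.
Applying '+202 days' to 2094-01-01: counting 202 days forward gives 2094-07-22.
`weekday 3` advances to the next Wednesday; 2094-07-22 is a Thursday, so it moves forward to 2094-07-28.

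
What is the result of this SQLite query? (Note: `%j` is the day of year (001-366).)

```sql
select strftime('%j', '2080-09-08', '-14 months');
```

First apply '-14 months': 2080-09-08 → 2079-07-08.
Day-of-year for 2079-07-08: days since 2079-01-01 inclusive = 189, zero-padded to 189.

189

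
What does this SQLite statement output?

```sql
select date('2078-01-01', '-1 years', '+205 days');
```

2077-07-25

Adding -1 year to 2078-01-01 gives 2077-01-01.
Applying '+205 days' to 2077-01-01: counting 205 days forward gives 2077-07-25.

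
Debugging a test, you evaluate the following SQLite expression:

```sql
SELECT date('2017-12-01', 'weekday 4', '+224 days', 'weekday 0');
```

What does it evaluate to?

`weekday 4` advances to the next Thursday; 2017-12-01 is a Friday, so it moves forward to 2017-12-07.
Applying '+224 days' to 2017-12-07: counting 224 days forward gives 2018-07-19.
`weekday 0` advances to the next Sunday; 2018-07-19 is a Thursday, so it moves forward to 2018-07-22.

2018-07-22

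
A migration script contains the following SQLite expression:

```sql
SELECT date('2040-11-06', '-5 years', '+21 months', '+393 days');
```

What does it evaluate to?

Adding -5 years to 2040-11-06 gives 2035-11-06.
Adding +21 months to 2035-11-06 gives 2037-08-06.
Applying '+393 days' to 2037-08-06: counting 393 days forward gives 2038-09-03.

2038-09-03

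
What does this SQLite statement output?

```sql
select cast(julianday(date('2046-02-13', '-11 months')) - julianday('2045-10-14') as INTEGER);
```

-215

Adding -11 months to 2046-02-13 gives 2045-03-13.
18 days remain in March 2045 after the 13th (31 − 13).
Full months from April 2045 through September 2045 contribute their day counts.
Then 14 days into October 2045.
Total: 18 + 30 + 31 + 30 + 31 + 31 + 30 + 14 = 215.
The subtraction is earlier − later, so the result is −215 → -215.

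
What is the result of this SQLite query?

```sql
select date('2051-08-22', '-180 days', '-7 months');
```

Applying '-180 days' to 2051-08-22: counting 180 days back gives 2051-02-23.
Adding -7 months to 2051-02-23 gives 2050-07-23.

2050-07-23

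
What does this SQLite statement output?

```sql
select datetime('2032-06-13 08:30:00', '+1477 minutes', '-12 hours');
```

2032-06-13 21:07:00

1477 minutes = 24h 37m; +1477 minutes from 2032-06-13 08:30:00 is 2032-06-14 09:07:00 (crosses midnight).
-12 hours from 2032-06-14 09:07:00 is 2032-06-13 21:07:00 (crosses midnight).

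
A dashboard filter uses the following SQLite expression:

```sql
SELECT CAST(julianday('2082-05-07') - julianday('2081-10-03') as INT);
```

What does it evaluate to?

216

28 days remain in October 2081 after the 3rd (31 − 3).
Full months from November 2081 through April 2082 contribute their day counts.
Then 7 days into May 2082.
Total: 28 + 30 + 31 + 31 + 28 + 31 + 30 + 7 = 216.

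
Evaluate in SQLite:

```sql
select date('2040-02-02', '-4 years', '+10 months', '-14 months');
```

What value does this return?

2035-10-02

Adding -4 years to 2040-02-02 gives 2036-02-02.
Adding +10 months to 2036-02-02 gives 2036-12-02.
Adding -14 months to 2036-12-02 gives 2035-10-02.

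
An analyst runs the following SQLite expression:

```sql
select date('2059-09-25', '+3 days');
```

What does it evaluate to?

2059-09-28

Advancing 3 more days within September lands on 2059-09-28.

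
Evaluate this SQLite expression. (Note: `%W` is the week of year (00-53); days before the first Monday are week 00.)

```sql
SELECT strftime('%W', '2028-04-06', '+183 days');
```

40

First apply '+183 days': 2028-04-06 → 2028-10-06.
2028-10-06 is a Friday. SQLite's %W counts Mondays since the year started; the result is 40.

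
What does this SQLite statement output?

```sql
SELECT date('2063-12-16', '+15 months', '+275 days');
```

2065-12-16

Adding +15 months to 2063-12-16 gives 2065-03-16.
Applying '+275 days' to 2065-03-16: counting 275 days forward gives 2065-12-16.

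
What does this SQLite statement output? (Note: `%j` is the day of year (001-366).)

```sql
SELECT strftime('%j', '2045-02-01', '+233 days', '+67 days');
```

First apply '+233 days', '+67 days': 2045-02-01 → 2045-11-28.
Day-of-year for 2045-11-28: days since 2045-01-01 inclusive = 332, zero-padded to 332.

332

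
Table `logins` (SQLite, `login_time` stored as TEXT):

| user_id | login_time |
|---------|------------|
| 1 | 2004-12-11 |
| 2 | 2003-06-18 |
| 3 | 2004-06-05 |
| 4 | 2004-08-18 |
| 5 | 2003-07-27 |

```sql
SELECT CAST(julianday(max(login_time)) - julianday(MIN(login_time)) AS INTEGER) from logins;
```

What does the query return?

542

MIN = 2003-06-18, MAX = 2004-12-11.
12 days remain in June 2003 after the 18th (30 − 18).
Full months from July 2003 through November 2004 contribute their day counts.
Then 11 days into December 2004.
Total: 12 + 31 + 31 + 30 + 31 + 30 + 31 + 31 + 29 + 31 + 30 + 31 + 30 + 31 + 31 + 30 + 31 + 30 + 11 = 542.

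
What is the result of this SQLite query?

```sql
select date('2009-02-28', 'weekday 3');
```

`weekday 3` advances to the next Wednesday; 2009-02-28 is a Saturday, so it moves forward to 2009-03-04.

2009-03-04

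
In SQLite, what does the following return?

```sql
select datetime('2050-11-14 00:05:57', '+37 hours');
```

2050-11-15 13:05:57

+37 hours from 2050-11-14 00:05:57 is 2050-11-15 13:05:57 (crosses midnight).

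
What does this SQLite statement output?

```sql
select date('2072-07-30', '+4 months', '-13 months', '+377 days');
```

Adding +4 months to 2072-07-30 gives 2072-11-30.
Adding -13 months to 2072-11-30 gives 2071-10-30.
Applying '+377 days' to 2071-10-30: counting 377 days forward gives 2072-11-10.

2072-11-10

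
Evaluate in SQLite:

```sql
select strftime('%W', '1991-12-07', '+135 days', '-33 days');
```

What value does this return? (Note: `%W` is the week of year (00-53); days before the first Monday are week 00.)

First apply '+135 days', '-33 days': 1991-12-07 → 1992-03-18.
1992-03-18 is a Wednesday. SQLite's %W counts Mondays since the year started; the result is 11.

11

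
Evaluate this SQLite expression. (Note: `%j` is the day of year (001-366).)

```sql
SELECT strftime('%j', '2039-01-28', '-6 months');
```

209

First apply '-6 months': 2039-01-28 → 2038-07-28.
Day-of-year for 2038-07-28: days since 2038-01-01 inclusive = 209, zero-padded to 209.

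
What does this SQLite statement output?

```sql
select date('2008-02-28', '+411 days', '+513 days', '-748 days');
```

Applying '+411 days' to 2008-02-28: counting 411 days forward gives 2009-04-14.
Applying '+513 days' to 2009-04-14: counting 513 days forward gives 2010-09-09.
Applying '-748 days' to 2010-09-09: counting 748 days back gives 2008-08-22.

2008-08-22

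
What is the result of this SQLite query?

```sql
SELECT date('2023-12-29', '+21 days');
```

2024-01-19

December 2023 has 31 days; 2 remain after the 29th, so 3 days reach 2024-01-01.
Advancing 18 more days within January lands on 2024-01-19.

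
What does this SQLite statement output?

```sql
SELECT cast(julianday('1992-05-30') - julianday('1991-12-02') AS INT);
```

180

29 days remain in December 1991 after the 2nd (31 − 2).
January 1992: 31 days.
February 1992: 29 days (leap year).
March 1992: 31 days.
April 1992: 30 days.
Then 30 days into May 1992.
Total: 29 + 31 + 29 + 31 + 30 + 30 = 180.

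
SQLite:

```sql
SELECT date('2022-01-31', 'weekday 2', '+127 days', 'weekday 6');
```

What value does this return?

2022-06-11

`weekday 2` advances to the next Tuesday; 2022-01-31 is a Monday, so it moves forward to 2022-02-01.
Applying '+127 days' to 2022-02-01: counting 127 days forward gives 2022-06-08.
`weekday 6` advances to the next Saturday; 2022-06-08 is a Wednesday, so it moves forward to 2022-06-11.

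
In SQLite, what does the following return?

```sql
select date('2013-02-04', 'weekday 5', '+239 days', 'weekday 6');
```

2013-10-05

`weekday 5` advances to the next Friday; 2013-02-04 is a Monday, so it moves forward to 2013-02-08.
Applying '+239 days' to 2013-02-08: counting 239 days forward gives 2013-10-05.
`weekday 6` advances to the next Saturday; 2013-10-05 is already a Saturday, so it stays at 2013-10-05.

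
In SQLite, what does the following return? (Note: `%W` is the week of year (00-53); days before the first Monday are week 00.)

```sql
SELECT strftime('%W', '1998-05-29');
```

1998-05-29 is a Friday. SQLite's %W counts Mondays since the year started; the result is 21.

21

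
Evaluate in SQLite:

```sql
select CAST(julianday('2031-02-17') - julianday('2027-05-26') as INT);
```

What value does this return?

1363

5 days remain in May 2027 after the 26th (31 − 26).
Full months from June 2027 through January 2031 contribute their day counts.
Then 17 days into February 2031.
Total: 5 + 30 + 31 + 31 + 30 + 31 + 30 + 31 + 31 + 29 + 31 + 30 + 31 + 30 + 31 + 31 + 30 + 31 + 30 + 31 + 31 + 28 + 31 + 30 + 31 + 30 + 31 + 31 + 30 + 31 + 30 + 31 + 31 + 28 + 31 + 30 + 31 + 30 + 31 + 31 + 30 + 31 + 30 + 31 + 31 + 17 = 1363.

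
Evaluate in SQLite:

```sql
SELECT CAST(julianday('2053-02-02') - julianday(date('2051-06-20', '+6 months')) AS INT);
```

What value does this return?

410

Adding +6 months to 2051-06-20 gives 2051-12-20.
11 days remain in December 2051 after the 20th (31 − 20).
Full months from January 2052 through January 2053 contribute their day counts.
Then 2 days into February 2053.
Total: 11 + 31 + 29 + 31 + 30 + 31 + 30 + 31 + 31 + 30 + 31 + 30 + 31 + 31 + 2 = 410.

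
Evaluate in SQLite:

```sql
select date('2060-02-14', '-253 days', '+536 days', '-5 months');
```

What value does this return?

Applying '-253 days' to 2060-02-14: counting 253 days back gives 2059-06-06.
Applying '+536 days' to 2059-06-06: counting 536 days forward gives 2060-11-23.
Adding -5 months to 2060-11-23 gives 2060-06-23.

2060-06-23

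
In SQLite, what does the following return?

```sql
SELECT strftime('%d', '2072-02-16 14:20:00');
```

`%d` extracts the 2-digit day of month: 16.

16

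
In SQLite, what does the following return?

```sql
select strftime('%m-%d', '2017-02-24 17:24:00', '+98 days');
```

06-02

First apply '+98 days': 2017-02-24 17:24:00 → 2017-06-02 17:24:00.
`%m-%d` extracts the month-day: 06-02.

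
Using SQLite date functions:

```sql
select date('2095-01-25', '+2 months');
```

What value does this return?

Adding +2 months to 2095-01-25 gives 2095-03-25.

2095-03-25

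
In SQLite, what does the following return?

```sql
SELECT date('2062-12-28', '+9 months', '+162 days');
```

2064-03-08

Adding +9 months to 2062-12-28 gives 2063-09-28.
Applying '+162 days' to 2063-09-28: counting 162 days forward gives 2064-03-08.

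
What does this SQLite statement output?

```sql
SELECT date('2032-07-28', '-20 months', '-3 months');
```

Adding -20 months to 2032-07-28 gives 2030-11-28.
Adding -3 months to 2030-11-28 gives 2030-08-28.

2030-08-28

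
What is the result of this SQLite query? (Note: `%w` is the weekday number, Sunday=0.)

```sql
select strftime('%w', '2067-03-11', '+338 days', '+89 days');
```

5

First apply '+338 days', '+89 days': 2067-03-11 → 2068-05-11.
2068-05-11 is a Friday; with Sunday=0 that is 5.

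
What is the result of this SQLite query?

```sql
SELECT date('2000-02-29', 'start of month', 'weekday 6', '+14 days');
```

`start of month` rewinds 2000-02-29 to 2000-02-01.
`weekday 6` advances to the next Saturday; 2000-02-01 is a Tuesday, so it moves forward to 2000-02-05.
Advancing 14 more days within February lands on 2000-02-19.

2000-02-19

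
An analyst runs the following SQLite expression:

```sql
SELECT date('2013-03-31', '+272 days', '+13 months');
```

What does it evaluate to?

2015-01-28

Applying '+272 days' to 2013-03-31: counting 272 days forward gives 2013-12-28.
Adding +13 months to 2013-12-28 gives 2015-01-28.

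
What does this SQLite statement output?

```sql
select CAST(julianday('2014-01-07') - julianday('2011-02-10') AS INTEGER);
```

1062

18 days remain in February 2011 after the 10th (28 − 10).
Full months from March 2011 through December 2013 contribute their day counts.
Then 7 days into January 2014.
Total: 18 + 31 + 30 + 31 + 30 + 31 + 31 + 30 + 31 + 30 + 31 + 31 + 29 + 31 + 30 + 31 + 30 + 31 + 31 + 30 + 31 + 30 + 31 + 31 + 28 + 31 + 30 + 31 + 30 + 31 + 31 + 30 + 31 + 30 + 31 + 7 = 1062.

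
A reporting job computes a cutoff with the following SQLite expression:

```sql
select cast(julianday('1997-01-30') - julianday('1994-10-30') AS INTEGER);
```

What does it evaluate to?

1 day remains in October 1994 after the 30th (31 − 30).
Full months from November 1994 through December 1996 contribute their day counts.
Then 30 days into January 1997.
Total: 1 + 30 + 31 + 31 + 28 + 31 + 30 + 31 + 30 + 31 + 31 + 30 + 31 + 30 + 31 + 31 + 29 + 31 + 30 + 31 + 30 + 31 + 31 + 30 + 31 + 30 + 31 + 30 = 823.

823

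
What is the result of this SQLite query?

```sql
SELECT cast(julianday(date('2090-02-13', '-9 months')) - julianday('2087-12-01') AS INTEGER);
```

Adding -9 months to 2090-02-13 gives 2089-05-13.
30 days remain in December 2087 after the 1st (31 − 1).
Full months from January 2088 through April 2089 contribute their day counts.
Then 13 days into May 2089.
Total: 30 + 31 + 29 + 31 + 30 + 31 + 30 + 31 + 31 + 30 + 31 + 30 + 31 + 31 + 28 + 31 + 30 + 13 = 529.

529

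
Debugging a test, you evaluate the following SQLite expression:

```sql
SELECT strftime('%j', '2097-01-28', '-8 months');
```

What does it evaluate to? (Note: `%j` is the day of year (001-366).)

149

First apply '-8 months': 2097-01-28 → 2096-05-28.
Day-of-year for 2096-05-28: days since 2096-01-01 inclusive = 149, zero-padded to 149.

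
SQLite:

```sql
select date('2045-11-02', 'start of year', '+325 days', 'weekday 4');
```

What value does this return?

`start of year` rewinds 2045-11-02 to 2045-01-01.
Applying '+325 days' to 2045-01-01: counting 325 days forward gives 2045-11-22.
`weekday 4` advances to the next Thursday; 2045-11-22 is a Wednesday, so it moves forward to 2045-11-23.

2045-11-23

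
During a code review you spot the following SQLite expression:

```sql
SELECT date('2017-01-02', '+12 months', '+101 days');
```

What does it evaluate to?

2018-04-13

Adding +12 months to 2017-01-02 gives 2018-01-02.
Applying '+101 days' to 2018-01-02: counting 101 days forward gives 2018-04-13.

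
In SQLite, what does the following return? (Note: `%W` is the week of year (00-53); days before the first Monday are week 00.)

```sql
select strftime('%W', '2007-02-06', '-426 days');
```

First apply '-426 days': 2007-02-06 → 2005-12-07.
2005-12-07 is a Wednesday. SQLite's %W counts Mondays since the year started; the result is 49.

49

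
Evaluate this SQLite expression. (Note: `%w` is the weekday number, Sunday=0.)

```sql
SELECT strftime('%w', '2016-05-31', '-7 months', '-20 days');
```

0

First apply '-7 months', '-20 days': 2016-05-31 → 2015-10-11.
2015-10-11 is a Sunday; with Sunday=0 that is 0.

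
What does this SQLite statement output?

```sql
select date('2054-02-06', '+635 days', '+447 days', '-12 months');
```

2056-01-23

Applying '+635 days' to 2054-02-06: counting 635 days forward gives 2055-11-03.
Applying '+447 days' to 2055-11-03: counting 447 days forward gives 2057-01-23.
Adding -12 months to 2057-01-23 gives 2056-01-23.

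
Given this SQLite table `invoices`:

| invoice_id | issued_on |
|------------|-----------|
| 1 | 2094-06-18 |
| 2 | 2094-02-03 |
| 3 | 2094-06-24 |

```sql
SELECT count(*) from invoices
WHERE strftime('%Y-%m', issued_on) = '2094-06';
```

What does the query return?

Rows with year-month 2094-06: 2094-06-18, 2094-06-24 → 2.

2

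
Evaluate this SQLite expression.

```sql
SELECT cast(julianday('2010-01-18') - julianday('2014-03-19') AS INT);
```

13 days remain in January 2010 after the 18th (31 − 18).
Full months from February 2010 through February 2014 contribute their day counts.
Then 19 days into March 2014.
Total: 13 + 28 + 31 + 30 + 31 + 30 + 31 + 31 + 30 + 31 + 30 + 31 + 31 + 28 + 31 + 30 + 31 + 30 + 31 + 31 + 30 + 31 + 30 + 31 + 31 + 29 + 31 + 30 + 31 + 30 + 31 + 31 + 30 + 31 + 30 + 31 + 31 + 28 + 31 + 30 + 31 + 30 + 31 + 31 + 30 + 31 + 30 + 31 + 31 + 28 + 19 = 1521.
The subtraction is earlier − later, so the result is −1521 → -1521.

-1521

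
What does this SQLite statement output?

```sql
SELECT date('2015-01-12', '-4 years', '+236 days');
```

Adding -4 years to 2015-01-12 gives 2011-01-12.
Applying '+236 days' to 2011-01-12: counting 236 days forward gives 2011-09-05.

2011-09-05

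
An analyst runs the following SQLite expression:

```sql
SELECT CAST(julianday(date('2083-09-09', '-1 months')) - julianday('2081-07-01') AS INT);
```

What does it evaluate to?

769

Adding -1 month to 2083-09-09 gives 2083-08-09.
30 days remain in July 2081 after the 1st (31 − 1).
Full months from August 2081 through July 2083 contribute their day counts.
Then 9 days into August 2083.
Total: 30 + 31 + 30 + 31 + 30 + 31 + 31 + 28 + 31 + 30 + 31 + 30 + 31 + 31 + 30 + 31 + 30 + 31 + 31 + 28 + 31 + 30 + 31 + 30 + 31 + 9 = 769.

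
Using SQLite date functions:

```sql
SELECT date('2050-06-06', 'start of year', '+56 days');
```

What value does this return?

2050-02-26

`start of year` rewinds 2050-06-06 to 2050-01-01.
Applying '+56 days' to 2050-01-01: counting 56 days forward gives 2050-02-26.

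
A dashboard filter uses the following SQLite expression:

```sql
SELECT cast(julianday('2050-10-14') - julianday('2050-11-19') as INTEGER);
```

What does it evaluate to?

-36

17 days remain in October 2050 after the 14th (31 − 14).
Then 19 days into November 2050.
Total: 17 + 19 = 36.
The subtraction is earlier − later, so the result is −36 → -36.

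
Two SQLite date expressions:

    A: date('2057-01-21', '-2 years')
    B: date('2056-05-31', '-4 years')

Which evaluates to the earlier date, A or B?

B

A = 2055-01-21.
B = 2052-05-31.
B is earlier.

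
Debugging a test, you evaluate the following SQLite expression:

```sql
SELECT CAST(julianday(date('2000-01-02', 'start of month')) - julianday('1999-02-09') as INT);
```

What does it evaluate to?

`start of month` rewinds 2000-01-02 to 2000-01-01.
19 days remain in February 1999 after the 9th (28 − 9).
Full months from March 1999 through December 1999 contribute their day counts.
Then 1 day into January 2000.
Total: 19 + 31 + 30 + 31 + 30 + 31 + 31 + 30 + 31 + 30 + 31 + 1 = 326.

326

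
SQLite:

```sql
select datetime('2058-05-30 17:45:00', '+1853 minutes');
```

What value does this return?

1853 minutes = 30h 53m; +1853 minutes from 2058-05-30 17:45:00 is 2058-06-01 00:38:00 (crosses midnight).

2058-06-01 00:38:00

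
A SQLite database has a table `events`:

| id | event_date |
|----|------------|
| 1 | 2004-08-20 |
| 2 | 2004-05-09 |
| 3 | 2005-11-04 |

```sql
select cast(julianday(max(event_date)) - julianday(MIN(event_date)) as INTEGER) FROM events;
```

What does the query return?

MIN = 2004-05-09, MAX = 2005-11-04.
22 days remain in May 2004 after the 9th (31 − 9).
Full months from June 2004 through October 2005 contribute their day counts.
Then 4 days into November 2005.
Total: 22 + 30 + 31 + 31 + 30 + 31 + 30 + 31 + 31 + 28 + 31 + 30 + 31 + 30 + 31 + 31 + 30 + 31 + 4 = 544.

544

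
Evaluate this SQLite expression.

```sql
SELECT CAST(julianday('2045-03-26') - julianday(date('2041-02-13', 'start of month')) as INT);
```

`start of month` rewinds 2041-02-13 to 2041-02-01.
27 days remain in February 2041 after the 1st (28 − 1).
Full months from March 2041 through February 2045 contribute their day counts.
Then 26 days into March 2045.
Total: 27 + 31 + 30 + 31 + 30 + 31 + 31 + 30 + 31 + 30 + 31 + 31 + 28 + 31 + 30 + 31 + 30 + 31 + 31 + 30 + 31 + 30 + 31 + 31 + 28 + 31 + 30 + 31 + 30 + 31 + 31 + 30 + 31 + 30 + 31 + 31 + 29 + 31 + 30 + 31 + 30 + 31 + 31 + 30 + 31 + 30 + 31 + 31 + 28 + 26 = 1514.

1514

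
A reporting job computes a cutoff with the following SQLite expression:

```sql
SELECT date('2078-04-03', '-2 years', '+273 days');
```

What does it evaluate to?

Adding -2 years to 2078-04-03 gives 2076-04-03.
Applying '+273 days' to 2076-04-03: counting 273 days forward gives 2077-01-01.

2077-01-01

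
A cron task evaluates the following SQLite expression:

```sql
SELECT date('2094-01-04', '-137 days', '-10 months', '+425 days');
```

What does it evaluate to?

2093-12-19

Applying '-137 days' to 2094-01-04: counting 137 days back gives 2093-08-20.
Adding -10 months to 2093-08-20 gives 2092-10-20.
Applying '+425 days' to 2092-10-20: counting 425 days forward gives 2093-12-19.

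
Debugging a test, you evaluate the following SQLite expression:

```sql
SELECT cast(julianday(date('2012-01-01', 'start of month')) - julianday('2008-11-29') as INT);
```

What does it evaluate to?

1128

`start of month` rewinds 2012-01-01 to 2012-01-01.
1 day remains in November 2008 after the 29th (30 − 29).
Full months from December 2008 through December 2011 contribute their day counts.
Then 1 day into January 2012.
Total: 1 + 31 + 31 + 28 + 31 + 30 + 31 + 30 + 31 + 31 + 30 + 31 + 30 + 31 + 31 + 28 + 31 + 30 + 31 + 30 + 31 + 31 + 30 + 31 + 30 + 31 + 31 + 28 + 31 + 30 + 31 + 30 + 31 + 31 + 30 + 31 + 30 + 31 + 1 = 1128.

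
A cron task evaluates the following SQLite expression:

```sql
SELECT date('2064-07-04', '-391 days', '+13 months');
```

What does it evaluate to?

2064-07-09

Applying '-391 days' to 2064-07-04: counting 391 days back gives 2063-06-09.
Adding +13 months to 2063-06-09 gives 2064-07-09.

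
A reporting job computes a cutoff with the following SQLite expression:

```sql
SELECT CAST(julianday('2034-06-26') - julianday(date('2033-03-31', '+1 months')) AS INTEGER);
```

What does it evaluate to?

Adding +1 month to 2033-03-31 targets 2033-04-31. April 2033 has only 30 days, so SQLite normalizes the 1-day overflow forward to 2033-05-01.
30 days remain in May 2033 after the 1st (31 − 1).
Full months from June 2033 through May 2034 contribute their day counts.
Then 26 days into June 2034.
Total: 30 + 30 + 31 + 31 + 30 + 31 + 30 + 31 + 31 + 28 + 31 + 30 + 31 + 26 = 421.

421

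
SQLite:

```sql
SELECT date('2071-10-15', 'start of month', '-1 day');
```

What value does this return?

`start of month` rewinds 2071-10-15 to 2071-10-01.
Going back 1 day from 2071-10-01 reaches 2071-09-30 (last day of September, 30 days).

2071-09-30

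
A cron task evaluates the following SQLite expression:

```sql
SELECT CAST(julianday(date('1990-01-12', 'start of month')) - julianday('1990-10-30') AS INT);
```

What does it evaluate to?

`start of month` rewinds 1990-01-12 to 1990-01-01.
30 days remain in January 1990 after the 1st (31 − 1).
Full months from February 1990 through September 1990 contribute their day counts.
Then 30 days into October 1990.
Total: 30 + 28 + 31 + 30 + 31 + 30 + 31 + 31 + 30 + 30 = 302.
The subtraction is earlier − later, so the result is −302 → -302.

-302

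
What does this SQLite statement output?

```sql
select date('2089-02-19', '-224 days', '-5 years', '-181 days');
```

Applying '-224 days' to 2089-02-19: counting 224 days back gives 2088-07-10.
Adding -5 years to 2088-07-10 gives 2083-07-10.
Applying '-181 days' to 2083-07-10: counting 181 days back gives 2083-01-10.

2083-01-10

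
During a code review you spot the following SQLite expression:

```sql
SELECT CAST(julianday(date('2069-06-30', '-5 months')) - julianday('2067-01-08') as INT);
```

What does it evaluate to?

Adding -5 months to 2069-06-30 gives 2069-01-30.
23 days remain in January 2067 after the 8th (31 − 8).
Full months from February 2067 through December 2068 contribute their day counts.
Then 30 days into January 2069.
Total: 23 + 28 + 31 + 30 + 31 + 30 + 31 + 31 + 30 + 31 + 30 + 31 + 31 + 29 + 31 + 30 + 31 + 30 + 31 + 31 + 30 + 31 + 30 + 31 + 30 = 753.

753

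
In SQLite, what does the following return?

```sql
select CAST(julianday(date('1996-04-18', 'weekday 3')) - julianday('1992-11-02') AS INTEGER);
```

`weekday 3` advances to the next Wednesday; 1996-04-18 is a Thursday, so it moves forward to 1996-04-24.
28 days remain in November 1992 after the 2nd (30 − 2).
Full months from December 1992 through March 1996 contribute their day counts.
Then 24 days into April 1996.
Total: 28 + 31 + 31 + 28 + 31 + 30 + 31 + 30 + 31 + 31 + 30 + 31 + 30 + 31 + 31 + 28 + 31 + 30 + 31 + 30 + 31 + 31 + 30 + 31 + 30 + 31 + 31 + 28 + 31 + 30 + 31 + 30 + 31 + 31 + 30 + 31 + 30 + 31 + 31 + 29 + 31 + 24 = 1269.

1269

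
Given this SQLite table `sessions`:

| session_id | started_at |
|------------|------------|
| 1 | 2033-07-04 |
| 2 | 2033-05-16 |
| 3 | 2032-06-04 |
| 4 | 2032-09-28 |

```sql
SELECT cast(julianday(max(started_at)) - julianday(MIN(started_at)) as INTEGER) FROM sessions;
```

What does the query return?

395

MIN = 2032-06-04, MAX = 2033-07-04.
26 days remain in June 2032 after the 4th (30 − 4).
Full months from July 2032 through June 2033 contribute their day counts.
Then 4 days into July 2033.
Total: 26 + 31 + 31 + 30 + 31 + 30 + 31 + 31 + 28 + 31 + 30 + 31 + 30 + 4 = 395.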